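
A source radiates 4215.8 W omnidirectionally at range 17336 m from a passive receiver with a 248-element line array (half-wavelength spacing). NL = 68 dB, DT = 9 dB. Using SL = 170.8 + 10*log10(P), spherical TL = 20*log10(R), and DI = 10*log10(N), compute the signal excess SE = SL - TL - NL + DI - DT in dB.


69.21 dB


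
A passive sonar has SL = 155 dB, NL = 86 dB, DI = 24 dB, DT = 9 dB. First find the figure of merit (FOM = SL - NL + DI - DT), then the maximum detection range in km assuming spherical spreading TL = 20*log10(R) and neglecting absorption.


Step 1: FOM = SL - NL + DI - DT = 155 - 86 + 24 - 9 = 84 dB
Step 2: at max range FOM = TL = 20*log10(R), so R = 10^(84/20) = 15848.93 m = 15.85 km

15.85 km


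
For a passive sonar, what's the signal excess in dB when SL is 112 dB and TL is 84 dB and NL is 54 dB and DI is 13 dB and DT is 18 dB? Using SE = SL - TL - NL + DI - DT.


SE = SL - TL - NL + DI - DT = 112 - 84 - 54 + 13 - 18 = -31

-31 dB


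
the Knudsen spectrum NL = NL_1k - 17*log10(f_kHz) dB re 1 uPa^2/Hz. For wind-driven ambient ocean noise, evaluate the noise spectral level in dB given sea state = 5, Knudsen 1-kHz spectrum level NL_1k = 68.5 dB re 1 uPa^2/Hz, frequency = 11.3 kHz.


NL = NL_1k - 17*log10(f_kHz) = 68.5 - 17*log10(11.3) = 68.5 - (17.9) = 50.6

50.6 dB


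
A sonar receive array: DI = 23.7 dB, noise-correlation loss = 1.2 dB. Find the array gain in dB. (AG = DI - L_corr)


22.5 dB


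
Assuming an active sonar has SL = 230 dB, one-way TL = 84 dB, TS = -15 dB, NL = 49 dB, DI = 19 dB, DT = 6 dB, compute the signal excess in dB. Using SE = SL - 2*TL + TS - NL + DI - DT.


11 dB


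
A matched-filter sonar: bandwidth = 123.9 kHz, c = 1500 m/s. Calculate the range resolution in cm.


dR = c/(2*BW) = 1500 / (2 * 123.9e3) = 0.0061 m = 0.61 cm

0.61 cm


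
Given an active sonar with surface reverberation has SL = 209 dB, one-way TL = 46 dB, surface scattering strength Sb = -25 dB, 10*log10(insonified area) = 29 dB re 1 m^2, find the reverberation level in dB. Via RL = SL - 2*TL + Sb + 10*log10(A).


121 dB


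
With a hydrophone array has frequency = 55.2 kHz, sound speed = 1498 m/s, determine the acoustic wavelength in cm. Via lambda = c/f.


lambda = c/f = 1498 / 55200 = 0.0271 m = 2.71 cm

2.71 cm


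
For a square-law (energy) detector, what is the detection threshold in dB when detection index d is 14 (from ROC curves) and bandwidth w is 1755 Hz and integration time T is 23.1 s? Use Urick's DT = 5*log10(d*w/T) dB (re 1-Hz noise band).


DT = 5*log10(d*w/T) = 5*log10(14 * 1755 / 23.1) = 5*log10(1063.64) = 15.13

15.13 dB


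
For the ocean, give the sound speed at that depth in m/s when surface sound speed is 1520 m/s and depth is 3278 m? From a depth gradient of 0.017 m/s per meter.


1575.726 m/s


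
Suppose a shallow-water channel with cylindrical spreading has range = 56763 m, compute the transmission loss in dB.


TL = 10*log10(56763) = 47.54

47.54 dB


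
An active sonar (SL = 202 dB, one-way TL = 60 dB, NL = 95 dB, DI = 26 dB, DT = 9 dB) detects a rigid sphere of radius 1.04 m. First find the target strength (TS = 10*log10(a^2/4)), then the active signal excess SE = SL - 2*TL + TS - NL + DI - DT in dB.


Step 1: TS = 10*log10(1.04^2/4) = -5.68 dB
Step 2: SE = SL - 2*TL + TS - NL + DI - DT = 202 - 2*60 + (-5.68) - 95 + 26 - 9 = -1.68

-1.68 dB


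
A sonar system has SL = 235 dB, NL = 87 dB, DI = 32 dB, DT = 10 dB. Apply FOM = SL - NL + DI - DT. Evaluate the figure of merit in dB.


FOM = SL - NL + DI - DT = 235 - 87 + 32 - 10 = 170

170 dB


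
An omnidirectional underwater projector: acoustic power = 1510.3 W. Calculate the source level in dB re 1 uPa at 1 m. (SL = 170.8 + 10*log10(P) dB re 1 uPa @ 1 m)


SL = 170.8 + 10*log10(1510.3) = 170.8 + 31.79 = 202.59

202.59 dB


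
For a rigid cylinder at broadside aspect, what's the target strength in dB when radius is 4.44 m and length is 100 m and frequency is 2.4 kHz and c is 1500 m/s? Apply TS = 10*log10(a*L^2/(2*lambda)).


45.5 dB


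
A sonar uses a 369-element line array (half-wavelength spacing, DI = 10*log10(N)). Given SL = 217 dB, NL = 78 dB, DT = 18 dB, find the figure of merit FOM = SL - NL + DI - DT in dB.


Step 1: DI = 10*log10(369) = 25.67 dB
Step 2: FOM = SL - NL + DI - DT = 217 - 78 + 25.67 - 18 = 146.67

146.67 dB


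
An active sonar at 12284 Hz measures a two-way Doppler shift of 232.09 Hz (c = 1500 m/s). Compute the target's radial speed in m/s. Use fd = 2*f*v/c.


From fd = 2*f*v/c, v = c*fd/(2*f) = 1500 * 232.09 / (2*12284) = 14.17

14.17 m/s


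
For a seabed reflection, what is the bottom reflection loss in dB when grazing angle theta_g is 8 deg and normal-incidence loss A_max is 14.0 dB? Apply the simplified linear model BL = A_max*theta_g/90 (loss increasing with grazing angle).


1.24 dB


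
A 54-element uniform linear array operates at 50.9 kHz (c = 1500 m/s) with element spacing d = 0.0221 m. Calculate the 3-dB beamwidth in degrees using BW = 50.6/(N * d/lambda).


1.25 deg


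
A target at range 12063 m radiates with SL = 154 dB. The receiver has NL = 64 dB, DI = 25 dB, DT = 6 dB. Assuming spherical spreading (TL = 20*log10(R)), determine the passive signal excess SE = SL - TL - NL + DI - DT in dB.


27.37 dB


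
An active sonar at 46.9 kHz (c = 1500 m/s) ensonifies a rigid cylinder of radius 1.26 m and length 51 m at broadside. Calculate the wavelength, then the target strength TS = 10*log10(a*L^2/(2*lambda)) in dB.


Step 1: lambda = c/f = 1500/46900 = 0.03198 m
Step 2: TS = 10*log10(a*L^2/(2*lambda)) = 10*log10(1.26*51^2/(2*0.03198)) = 47.1

47.1 dB


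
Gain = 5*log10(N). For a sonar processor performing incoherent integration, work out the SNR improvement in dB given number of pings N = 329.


Gain = 5*log10(329) = 12.59

12.59 dB


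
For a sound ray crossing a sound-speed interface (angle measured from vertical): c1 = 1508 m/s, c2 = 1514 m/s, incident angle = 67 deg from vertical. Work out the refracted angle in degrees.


sin(theta2) = (c2/c1)*sin(theta1) = (1514/1508)*sin(67 deg) = 0.92417
theta2 = arcsin(0.92417) = 67.54

67.54 deg


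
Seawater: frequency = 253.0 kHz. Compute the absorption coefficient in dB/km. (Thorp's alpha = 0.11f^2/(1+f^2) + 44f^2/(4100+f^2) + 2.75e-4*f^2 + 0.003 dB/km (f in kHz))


f^2 = 64009.0
alpha = 0.11*64009.0/(1+64009.0) + 44*64009.0/(4100+64009.0) + 2.75e-4*64009.0 + 0.003 = 59.067

59.067 dB/km


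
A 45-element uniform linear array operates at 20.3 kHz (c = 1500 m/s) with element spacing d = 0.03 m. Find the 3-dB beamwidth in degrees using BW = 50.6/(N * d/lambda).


2.77 deg


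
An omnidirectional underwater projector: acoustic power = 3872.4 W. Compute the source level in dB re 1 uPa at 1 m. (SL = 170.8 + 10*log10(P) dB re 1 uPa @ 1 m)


SL = 170.8 + 10*log10(3872.4) = 170.8 + 35.88 = 206.68

206.68 dB


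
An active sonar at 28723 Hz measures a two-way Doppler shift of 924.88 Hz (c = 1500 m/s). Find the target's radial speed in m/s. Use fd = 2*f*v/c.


From fd = 2*f*v/c, v = c*fd/(2*f) = 1500 * 924.88 / (2*28723) = 24.15

24.15 m/s


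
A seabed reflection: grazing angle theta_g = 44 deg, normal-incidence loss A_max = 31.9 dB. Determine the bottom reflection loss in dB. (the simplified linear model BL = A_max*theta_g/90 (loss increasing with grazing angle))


BL = A_max * theta_g / 90 = 31.9 * 44 / 90 = 15.6

15.6 dB


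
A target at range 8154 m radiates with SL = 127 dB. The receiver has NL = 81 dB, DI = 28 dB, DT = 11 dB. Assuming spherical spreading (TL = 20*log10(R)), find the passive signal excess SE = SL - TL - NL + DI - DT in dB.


Step 1: TL = 20*log10(8154) = 78.23 dB
Step 2: SE = 127 - 78.23 - 81 + 28 - 11 = -15.23

-15.23 dB


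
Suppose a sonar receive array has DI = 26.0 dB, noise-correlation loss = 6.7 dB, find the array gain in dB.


AG = DI - L_corr = 26.0 - 6.7 = 19.3

19.3 dB


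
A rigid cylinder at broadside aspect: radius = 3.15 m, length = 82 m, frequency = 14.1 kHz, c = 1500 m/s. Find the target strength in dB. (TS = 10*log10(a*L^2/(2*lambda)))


49.98 dB


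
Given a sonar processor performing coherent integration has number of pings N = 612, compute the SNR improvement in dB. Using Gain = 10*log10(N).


27.87 dB


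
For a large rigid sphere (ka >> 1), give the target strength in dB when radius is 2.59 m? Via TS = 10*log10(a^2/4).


2.25 dB


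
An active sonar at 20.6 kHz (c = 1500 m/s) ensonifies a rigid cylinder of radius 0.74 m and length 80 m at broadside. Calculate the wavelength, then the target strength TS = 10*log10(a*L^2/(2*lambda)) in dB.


Step 1: lambda = c/f = 1500/20600 = 0.07282 m
Step 2: TS = 10*log10(a*L^2/(2*lambda)) = 10*log10(0.74*80^2/(2*0.07282)) = 45.12

45.12 dB


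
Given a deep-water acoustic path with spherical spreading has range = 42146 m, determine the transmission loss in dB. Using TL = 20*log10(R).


92.5 dB


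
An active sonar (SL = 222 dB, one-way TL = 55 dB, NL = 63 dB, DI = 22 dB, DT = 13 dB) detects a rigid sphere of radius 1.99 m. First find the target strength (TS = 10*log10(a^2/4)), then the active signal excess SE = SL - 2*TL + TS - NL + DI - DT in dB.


Step 1: TS = 10*log10(1.99^2/4) = -0.04 dB
Step 2: SE = SL - 2*TL + TS - NL + DI - DT = 222 - 2*55 + (-0.04) - 63 + 22 - 13 = 57.96

57.96 dB


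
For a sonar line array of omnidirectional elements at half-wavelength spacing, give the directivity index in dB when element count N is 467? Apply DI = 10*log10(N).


26.69 dB


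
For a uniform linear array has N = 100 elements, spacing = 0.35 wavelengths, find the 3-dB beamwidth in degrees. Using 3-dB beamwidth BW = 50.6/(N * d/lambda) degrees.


1.45 deg


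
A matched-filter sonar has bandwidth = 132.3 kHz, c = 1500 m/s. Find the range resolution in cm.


0.57 cm


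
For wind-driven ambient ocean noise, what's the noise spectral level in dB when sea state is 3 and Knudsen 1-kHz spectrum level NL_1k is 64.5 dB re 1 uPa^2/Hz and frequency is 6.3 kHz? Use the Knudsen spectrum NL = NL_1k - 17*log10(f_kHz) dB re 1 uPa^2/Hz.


NL = NL_1k - 17*log10(f_kHz) = 64.5 - 17*log10(6.3) = 64.5 - (13.59) = 50.91

50.91 dB


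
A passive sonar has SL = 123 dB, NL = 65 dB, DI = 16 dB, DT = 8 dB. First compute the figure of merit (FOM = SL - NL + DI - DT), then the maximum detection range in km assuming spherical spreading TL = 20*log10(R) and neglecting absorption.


Step 1: FOM = SL - NL + DI - DT = 123 - 65 + 16 - 8 = 66 dB
Step 2: at max range FOM = TL = 20*log10(R), so R = 10^(66/20) = 1995.26 m = 2.0 km

2.0 km


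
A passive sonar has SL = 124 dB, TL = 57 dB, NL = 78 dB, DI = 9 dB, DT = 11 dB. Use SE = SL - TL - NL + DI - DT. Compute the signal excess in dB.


SE = SL - TL - NL + DI - DT = 124 - 57 - 78 + 9 - 11 = -13

-13 dB


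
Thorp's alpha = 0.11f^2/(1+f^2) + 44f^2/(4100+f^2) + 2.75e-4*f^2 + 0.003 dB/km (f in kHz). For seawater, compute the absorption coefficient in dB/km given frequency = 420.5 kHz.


f^2 = 176820.25
alpha = 0.11*176820.25/(1+176820.25) + 44*176820.25/(4100+176820.25) + 2.75e-4*176820.25 + 0.003 = 91.741

91.741 dB/km


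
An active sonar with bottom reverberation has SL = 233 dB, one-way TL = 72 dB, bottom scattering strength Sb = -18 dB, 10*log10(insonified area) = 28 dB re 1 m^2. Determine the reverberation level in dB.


RL = SL - 2*TL + Sb + 10*log10(A) = 233 - 2*72 + (-18) + 28 = 99

99 dB


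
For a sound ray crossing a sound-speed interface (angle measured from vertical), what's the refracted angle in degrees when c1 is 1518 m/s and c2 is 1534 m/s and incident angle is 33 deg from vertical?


sin(theta2) = (c2/c1)*sin(theta1) = (1534/1518)*sin(33 deg) = 0.55038
theta2 = arcsin(0.55038) = 33.39

33.39 deg


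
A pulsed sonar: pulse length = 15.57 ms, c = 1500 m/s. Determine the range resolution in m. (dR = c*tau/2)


dR = c*tau/2 = 1500 * 15.57e-3 / 2 = 11.6775

11.6775 m


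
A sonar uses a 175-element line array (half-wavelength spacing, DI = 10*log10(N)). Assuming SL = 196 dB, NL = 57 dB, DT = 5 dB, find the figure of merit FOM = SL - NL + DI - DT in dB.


Step 1: DI = 10*log10(175) = 22.43 dB
Step 2: FOM = SL - NL + DI - DT = 196 - 57 + 22.43 - 5 = 156.43

156.43 dB


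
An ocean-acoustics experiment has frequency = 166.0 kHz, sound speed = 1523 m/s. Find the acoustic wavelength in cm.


0.92 cm


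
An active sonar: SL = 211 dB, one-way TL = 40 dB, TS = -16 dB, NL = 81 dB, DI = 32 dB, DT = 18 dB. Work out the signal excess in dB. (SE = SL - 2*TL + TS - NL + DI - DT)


48 dB


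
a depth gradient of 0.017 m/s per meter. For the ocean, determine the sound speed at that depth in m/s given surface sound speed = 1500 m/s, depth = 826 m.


c = 1500 + 0.017 * 826 = 1514.042

1514.042 m/s


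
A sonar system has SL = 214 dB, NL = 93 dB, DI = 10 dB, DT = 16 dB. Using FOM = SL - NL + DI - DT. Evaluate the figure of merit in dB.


115 dB


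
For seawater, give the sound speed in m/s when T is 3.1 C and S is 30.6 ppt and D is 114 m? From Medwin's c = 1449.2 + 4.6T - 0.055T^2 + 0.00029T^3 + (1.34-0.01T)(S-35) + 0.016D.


1459.0 m/s


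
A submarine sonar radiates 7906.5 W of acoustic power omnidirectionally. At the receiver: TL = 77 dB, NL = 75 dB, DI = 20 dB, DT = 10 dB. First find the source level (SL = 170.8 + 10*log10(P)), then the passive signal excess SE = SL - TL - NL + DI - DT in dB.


Step 1: SL = 170.8 + 10*log10(7906.5) = 209.78 dB
Step 2: SE = SL - TL - NL + DI - DT = 209.78 - 77 - 75 + 20 - 10 = 67.78

67.78 dB


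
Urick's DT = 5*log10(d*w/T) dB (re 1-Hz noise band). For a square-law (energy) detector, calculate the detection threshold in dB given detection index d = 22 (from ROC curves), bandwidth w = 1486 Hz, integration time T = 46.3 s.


DT = 5*log10(d*w/T) = 5*log10(22 * 1486 / 46.3) = 5*log10(706.09) = 14.24

14.24 dB


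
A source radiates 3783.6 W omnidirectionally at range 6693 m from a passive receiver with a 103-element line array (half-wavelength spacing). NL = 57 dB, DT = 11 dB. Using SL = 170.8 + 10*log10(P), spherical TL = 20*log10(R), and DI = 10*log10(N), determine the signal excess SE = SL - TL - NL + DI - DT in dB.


82.2 dB


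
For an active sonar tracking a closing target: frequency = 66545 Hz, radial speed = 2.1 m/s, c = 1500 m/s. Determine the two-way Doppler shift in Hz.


186.33 Hz


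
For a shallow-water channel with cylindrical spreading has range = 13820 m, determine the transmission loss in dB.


TL = 10*log10(13820) = 41.41

41.41 dB


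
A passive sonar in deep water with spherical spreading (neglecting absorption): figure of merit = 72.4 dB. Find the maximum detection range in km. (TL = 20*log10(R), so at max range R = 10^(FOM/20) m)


At max range FOM = TL, so 20*log10(R) = 72.4
R = 10^(72.4/20) = 4168.69 m = 4.17 km

4.17 km


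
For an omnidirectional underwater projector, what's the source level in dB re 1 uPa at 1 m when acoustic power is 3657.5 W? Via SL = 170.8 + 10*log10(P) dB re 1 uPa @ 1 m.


SL = 170.8 + 10*log10(3657.5) = 170.8 + 35.63 = 206.43

206.43 dB


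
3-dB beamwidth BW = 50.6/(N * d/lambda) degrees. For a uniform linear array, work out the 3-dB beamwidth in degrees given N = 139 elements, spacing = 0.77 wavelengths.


0.47 deg


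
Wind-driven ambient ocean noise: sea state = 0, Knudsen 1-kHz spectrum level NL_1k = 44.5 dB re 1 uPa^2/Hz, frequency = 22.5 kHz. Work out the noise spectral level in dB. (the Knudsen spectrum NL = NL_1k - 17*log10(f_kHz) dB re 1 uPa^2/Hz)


NL = NL_1k - 17*log10(f_kHz) = 44.5 - 17*log10(22.5) = 44.5 - (22.99) = 21.51

21.51 dB


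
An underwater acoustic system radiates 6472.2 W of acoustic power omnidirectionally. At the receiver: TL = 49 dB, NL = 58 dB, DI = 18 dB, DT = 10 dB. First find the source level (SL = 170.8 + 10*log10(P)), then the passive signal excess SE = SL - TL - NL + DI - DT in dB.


Step 1: SL = 170.8 + 10*log10(6472.2) = 208.91 dB
Step 2: SE = SL - TL - NL + DI - DT = 208.91 - 49 - 58 + 18 - 10 = 109.91

109.91 dB


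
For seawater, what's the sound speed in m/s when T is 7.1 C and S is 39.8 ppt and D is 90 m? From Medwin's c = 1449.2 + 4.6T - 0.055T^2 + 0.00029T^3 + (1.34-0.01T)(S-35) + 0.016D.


c = 1449.2 + 4.6*7.1 - 0.055*7.1^2 + 0.00029*7.1^3 + (1.34 - 0.01*7.1)*(39.8 - 35) + 0.016*90 = 1486.72

1486.72 m/s


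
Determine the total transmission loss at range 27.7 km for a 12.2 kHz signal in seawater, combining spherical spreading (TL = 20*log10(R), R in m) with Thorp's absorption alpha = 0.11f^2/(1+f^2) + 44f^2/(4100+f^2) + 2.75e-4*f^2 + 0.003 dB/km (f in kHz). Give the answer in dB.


135.79 dB


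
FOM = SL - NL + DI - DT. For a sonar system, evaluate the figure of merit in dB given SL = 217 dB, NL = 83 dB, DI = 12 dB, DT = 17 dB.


FOM = SL - NL + DI - DT = 217 - 83 + 12 - 17 = 129

129 dB


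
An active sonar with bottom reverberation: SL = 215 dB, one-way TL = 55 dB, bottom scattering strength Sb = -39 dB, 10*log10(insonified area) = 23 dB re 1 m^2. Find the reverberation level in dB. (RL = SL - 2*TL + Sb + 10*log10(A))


RL = SL - 2*TL + Sb + 10*log10(A) = 215 - 2*55 + (-39) + 23 = 89

89 dB


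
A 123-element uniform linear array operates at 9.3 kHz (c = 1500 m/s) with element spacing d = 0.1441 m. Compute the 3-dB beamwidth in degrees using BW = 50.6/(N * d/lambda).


Step 1: lambda = 1500/9300 = 0.16129 m
Step 2: d/lambda = 0.1441/0.16129 = 0.8934
Step 3: BW = 50.6/(N * d/lambda) = 50.6/(123 * 0.8934) = 0.46

0.46 deg


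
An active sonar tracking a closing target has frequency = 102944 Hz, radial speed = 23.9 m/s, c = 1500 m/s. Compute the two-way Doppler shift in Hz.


fd = 2*f*v/c = 2 * 102944 * 23.9 / 1500 = 3280.48

3280.48 Hz


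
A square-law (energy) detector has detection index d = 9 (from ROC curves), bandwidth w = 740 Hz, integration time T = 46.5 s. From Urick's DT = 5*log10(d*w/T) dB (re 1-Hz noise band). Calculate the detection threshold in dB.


DT = 5*log10(d*w/T) = 5*log10(9 * 740 / 46.5) = 5*log10(143.23) = 10.78

10.78 dB


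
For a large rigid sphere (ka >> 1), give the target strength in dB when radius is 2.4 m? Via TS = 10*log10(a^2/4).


1.58 dB


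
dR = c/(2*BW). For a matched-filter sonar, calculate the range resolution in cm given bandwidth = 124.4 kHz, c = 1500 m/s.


dR = c/(2*BW) = 1500 / (2 * 124.4e3) = 0.006 m = 0.6 cm

0.6 cm


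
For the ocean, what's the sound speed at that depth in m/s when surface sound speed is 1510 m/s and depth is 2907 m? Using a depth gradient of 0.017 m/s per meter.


1559.419 m/s


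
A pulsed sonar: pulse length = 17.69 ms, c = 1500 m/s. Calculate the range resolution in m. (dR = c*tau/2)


dR = c*tau/2 = 1500 * 17.69e-3 / 2 = 13.2675

13.2675 m


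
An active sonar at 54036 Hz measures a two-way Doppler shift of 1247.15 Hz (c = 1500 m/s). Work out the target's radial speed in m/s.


From fd = 2*f*v/c, v = c*fd/(2*f) = 1500 * 1247.15 / (2*54036) = 17.31

17.31 m/s


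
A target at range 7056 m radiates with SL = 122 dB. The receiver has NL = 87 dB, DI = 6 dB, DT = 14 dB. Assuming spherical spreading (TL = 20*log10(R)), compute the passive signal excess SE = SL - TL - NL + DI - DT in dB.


Step 1: TL = 20*log10(7056) = 76.97 dB
Step 2: SE = 122 - 76.97 - 87 + 6 - 14 = -49.97

-49.97 dB


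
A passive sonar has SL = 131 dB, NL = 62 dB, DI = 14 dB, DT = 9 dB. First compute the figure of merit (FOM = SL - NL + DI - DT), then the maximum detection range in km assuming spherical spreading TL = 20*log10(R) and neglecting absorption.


Step 1: FOM = SL - NL + DI - DT = 131 - 62 + 14 - 9 = 74 dB
Step 2: at max range FOM = TL = 20*log10(R), so R = 10^(74/20) = 5011.87 m = 5.01 km

5.01 km


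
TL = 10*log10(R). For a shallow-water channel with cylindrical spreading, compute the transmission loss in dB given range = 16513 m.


42.18 dB


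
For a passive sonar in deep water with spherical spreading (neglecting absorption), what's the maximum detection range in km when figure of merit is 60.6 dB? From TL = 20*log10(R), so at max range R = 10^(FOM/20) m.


At max range FOM = TL, so 20*log10(R) = 60.6
R = 10^(60.6/20) = 1071.52 m = 1.07 km

1.07 km


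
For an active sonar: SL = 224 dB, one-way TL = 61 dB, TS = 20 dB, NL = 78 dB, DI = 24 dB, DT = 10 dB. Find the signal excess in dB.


SE = SL - 2*TL + TS - NL + DI - DT = 224 - 2*61 + (20) - 78 + 24 - 10 = 58

58 dB


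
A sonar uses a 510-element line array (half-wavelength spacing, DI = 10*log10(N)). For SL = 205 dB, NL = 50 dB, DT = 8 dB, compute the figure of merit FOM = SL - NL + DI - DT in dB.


Step 1: DI = 10*log10(510) = 27.08 dB
Step 2: FOM = SL - NL + DI - DT = 205 - 50 + 27.08 - 8 = 174.08

174.08 dB


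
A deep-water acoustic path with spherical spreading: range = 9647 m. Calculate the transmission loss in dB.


79.69 dB


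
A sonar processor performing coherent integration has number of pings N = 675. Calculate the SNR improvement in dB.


Gain = 10*log10(675) = 28.29

28.29 dB


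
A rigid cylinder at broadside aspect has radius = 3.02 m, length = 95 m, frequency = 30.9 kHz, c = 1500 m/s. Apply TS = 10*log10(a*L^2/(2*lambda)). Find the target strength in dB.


lambda = 1500/30900 = 0.04854 m
TS = 10*log10(3.02*95^2/(2*0.04854)) = 54.48

54.48 dB


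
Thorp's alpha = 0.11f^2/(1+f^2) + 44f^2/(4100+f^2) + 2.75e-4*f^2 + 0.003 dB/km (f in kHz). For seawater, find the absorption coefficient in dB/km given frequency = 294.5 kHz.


f^2 = 86730.25
alpha = 0.11*86730.25/(1+86730.25) + 44*86730.25/(4100+86730.25) + 2.75e-4*86730.25 + 0.003 = 65.978

65.978 dB/km


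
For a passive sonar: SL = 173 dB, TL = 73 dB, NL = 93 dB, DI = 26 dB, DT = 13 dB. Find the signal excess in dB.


20 dB


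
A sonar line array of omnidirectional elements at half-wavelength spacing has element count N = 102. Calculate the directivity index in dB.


20.09 dB


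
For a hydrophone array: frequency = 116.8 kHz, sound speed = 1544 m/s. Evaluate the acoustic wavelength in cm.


lambda = c/f = 1544 / 116800 = 0.0132 m = 1.32 cm

1.32 cm


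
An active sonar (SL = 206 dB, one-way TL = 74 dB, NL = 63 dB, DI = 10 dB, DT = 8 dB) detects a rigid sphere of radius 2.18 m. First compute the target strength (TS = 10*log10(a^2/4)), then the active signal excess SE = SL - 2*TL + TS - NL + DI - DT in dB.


Step 1: TS = 10*log10(2.18^2/4) = 0.75 dB
Step 2: SE = SL - 2*TL + TS - NL + DI - DT = 206 - 2*74 + (0.75) - 63 + 10 - 8 = -2.25

-2.25 dB


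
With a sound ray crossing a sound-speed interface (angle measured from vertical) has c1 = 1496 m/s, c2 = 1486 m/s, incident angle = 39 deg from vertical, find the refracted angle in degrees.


38.69 deg


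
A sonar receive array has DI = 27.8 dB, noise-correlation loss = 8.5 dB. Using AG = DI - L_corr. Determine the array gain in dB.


AG = DI - L_corr = 27.8 - 8.5 = 19.3

19.3 dB


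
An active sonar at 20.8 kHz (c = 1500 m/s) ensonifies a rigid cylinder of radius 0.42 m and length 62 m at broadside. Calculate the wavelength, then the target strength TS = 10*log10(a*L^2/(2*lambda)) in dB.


Step 1: lambda = c/f = 1500/20800 = 0.07212 m
Step 2: TS = 10*log10(a*L^2/(2*lambda)) = 10*log10(0.42*62^2/(2*0.07212)) = 40.49

40.49 dB


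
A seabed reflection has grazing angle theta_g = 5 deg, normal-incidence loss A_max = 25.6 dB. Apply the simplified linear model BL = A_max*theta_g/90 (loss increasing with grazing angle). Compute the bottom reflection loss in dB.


1.42 dB


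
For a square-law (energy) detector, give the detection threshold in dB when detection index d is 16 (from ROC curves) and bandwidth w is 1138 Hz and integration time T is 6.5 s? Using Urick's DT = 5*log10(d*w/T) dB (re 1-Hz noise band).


DT = 5*log10(d*w/T) = 5*log10(16 * 1138 / 6.5) = 5*log10(2801.23) = 17.24

17.24 dB


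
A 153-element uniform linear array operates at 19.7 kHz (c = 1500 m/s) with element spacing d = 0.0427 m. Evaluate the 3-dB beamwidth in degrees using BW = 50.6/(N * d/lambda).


Step 1: lambda = 1500/19700 = 0.07614 m
Step 2: d/lambda = 0.0427/0.07614 = 0.5608
Step 3: BW = 50.6/(N * d/lambda) = 50.6/(153 * 0.5608) = 0.59

0.59 deg


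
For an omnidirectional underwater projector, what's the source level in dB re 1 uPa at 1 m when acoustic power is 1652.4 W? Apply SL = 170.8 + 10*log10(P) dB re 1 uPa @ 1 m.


202.98 dB


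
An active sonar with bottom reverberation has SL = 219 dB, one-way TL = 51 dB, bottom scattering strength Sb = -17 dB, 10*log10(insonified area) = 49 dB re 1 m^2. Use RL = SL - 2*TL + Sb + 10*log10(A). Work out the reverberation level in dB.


RL = SL - 2*TL + Sb + 10*log10(A) = 219 - 2*51 + (-17) + 49 = 149

149 dB


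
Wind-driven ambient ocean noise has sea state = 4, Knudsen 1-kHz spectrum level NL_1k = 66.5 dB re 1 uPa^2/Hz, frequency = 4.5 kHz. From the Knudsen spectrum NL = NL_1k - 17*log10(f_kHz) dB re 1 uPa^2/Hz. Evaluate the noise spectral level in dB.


NL = NL_1k - 17*log10(f_kHz) = 66.5 - 17*log10(4.5) = 66.5 - (11.1) = 55.4

55.4 dB


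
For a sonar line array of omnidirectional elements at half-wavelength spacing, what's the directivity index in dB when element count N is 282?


DI = 10*log10(282) = 24.5

24.5 dB


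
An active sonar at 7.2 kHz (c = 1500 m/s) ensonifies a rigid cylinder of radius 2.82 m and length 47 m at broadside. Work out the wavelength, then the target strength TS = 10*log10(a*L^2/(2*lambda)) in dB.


Step 1: lambda = c/f = 1500/7200 = 0.20833 m
Step 2: TS = 10*log10(a*L^2/(2*lambda)) = 10*log10(2.82*47^2/(2*0.20833)) = 41.75

41.75 dB


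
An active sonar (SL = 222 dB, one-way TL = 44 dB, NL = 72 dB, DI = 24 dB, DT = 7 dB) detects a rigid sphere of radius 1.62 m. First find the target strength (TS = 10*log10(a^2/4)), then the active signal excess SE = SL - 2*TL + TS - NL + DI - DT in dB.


Step 1: TS = 10*log10(1.62^2/4) = -1.83 dB
Step 2: SE = SL - 2*TL + TS - NL + DI - DT = 222 - 2*44 + (-1.83) - 72 + 24 - 7 = 77.17

77.17 dB


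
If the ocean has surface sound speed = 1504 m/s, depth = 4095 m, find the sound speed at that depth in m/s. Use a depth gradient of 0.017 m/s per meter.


c = 1504 + 0.017 * 4095 = 1573.615

1573.615 m/s


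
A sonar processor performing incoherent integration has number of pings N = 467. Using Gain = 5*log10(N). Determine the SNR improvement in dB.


Gain = 5*log10(467) = 13.35

13.35 dB


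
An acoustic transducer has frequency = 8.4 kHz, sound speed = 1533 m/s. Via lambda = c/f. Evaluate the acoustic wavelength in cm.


lambda = c/f = 1533 / 8400 = 0.1825 m = 18.25 cm

18.25 cm


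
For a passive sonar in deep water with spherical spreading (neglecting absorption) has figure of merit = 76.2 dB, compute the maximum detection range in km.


At max range FOM = TL, so 20*log10(R) = 76.2
R = 10^(76.2/20) = 6456.54 m = 6.46 km

6.46 km


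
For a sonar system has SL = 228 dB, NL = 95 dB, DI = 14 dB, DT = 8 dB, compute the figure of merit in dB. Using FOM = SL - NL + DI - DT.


FOM = SL - NL + DI - DT = 228 - 95 + 14 - 8 = 139

139 dB


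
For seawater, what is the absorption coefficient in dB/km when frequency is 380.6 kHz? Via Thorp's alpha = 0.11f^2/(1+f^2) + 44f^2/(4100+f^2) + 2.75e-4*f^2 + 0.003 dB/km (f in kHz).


f^2 = 144856.36
alpha = 0.11*144856.36/(1+144856.36) + 44*144856.36/(4100+144856.36) + 2.75e-4*144856.36 + 0.003 = 82.737

82.737 dB/km


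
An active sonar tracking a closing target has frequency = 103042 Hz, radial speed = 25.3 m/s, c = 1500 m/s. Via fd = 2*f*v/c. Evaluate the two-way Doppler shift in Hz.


fd = 2*f*v/c = 2 * 103042 * 25.3 / 1500 = 3475.95

3475.95 Hz


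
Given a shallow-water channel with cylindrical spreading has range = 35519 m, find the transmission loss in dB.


TL = 10*log10(35519) = 45.5

45.5 dB


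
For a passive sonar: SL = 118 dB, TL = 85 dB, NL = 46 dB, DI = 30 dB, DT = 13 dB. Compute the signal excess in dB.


4 dB


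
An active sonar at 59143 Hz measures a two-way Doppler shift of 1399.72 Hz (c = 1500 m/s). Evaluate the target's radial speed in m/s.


From fd = 2*f*v/c, v = c*fd/(2*f) = 1500 * 1399.72 / (2*59143) = 17.75

17.75 m/s


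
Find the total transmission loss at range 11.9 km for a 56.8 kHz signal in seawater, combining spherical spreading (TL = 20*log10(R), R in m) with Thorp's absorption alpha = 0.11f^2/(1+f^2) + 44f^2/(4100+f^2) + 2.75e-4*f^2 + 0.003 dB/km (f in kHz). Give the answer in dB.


323.99 dB


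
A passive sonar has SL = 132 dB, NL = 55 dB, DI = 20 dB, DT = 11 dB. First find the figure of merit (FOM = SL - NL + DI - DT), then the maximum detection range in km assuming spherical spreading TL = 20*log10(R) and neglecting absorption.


Step 1: FOM = SL - NL + DI - DT = 132 - 55 + 20 - 11 = 86 dB
Step 2: at max range FOM = TL = 20*log10(R), so R = 10^(86/20) = 19952.62 m = 19.95 km

19.95 km


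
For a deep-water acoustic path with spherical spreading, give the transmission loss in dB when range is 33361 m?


TL = 20*log10(33361) = 90.46

90.46 dB


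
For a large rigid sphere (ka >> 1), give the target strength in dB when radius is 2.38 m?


TS = 10*log10(2.38^2 / 4) = 10*log10(1.4161) = 1.51

1.51 dB


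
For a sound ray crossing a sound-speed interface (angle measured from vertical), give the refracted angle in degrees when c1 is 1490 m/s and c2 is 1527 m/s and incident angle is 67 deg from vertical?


70.62 deg


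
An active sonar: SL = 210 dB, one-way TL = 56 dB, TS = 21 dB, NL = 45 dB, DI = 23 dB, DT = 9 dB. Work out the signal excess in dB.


SE = SL - 2*TL + TS - NL + DI - DT = 210 - 2*56 + (21) - 45 + 23 - 9 = 88

88 dB


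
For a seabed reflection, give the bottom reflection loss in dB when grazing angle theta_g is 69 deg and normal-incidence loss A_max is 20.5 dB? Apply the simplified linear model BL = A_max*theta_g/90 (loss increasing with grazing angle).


BL = A_max * theta_g / 90 = 20.5 * 69 / 90 = 15.72

15.72 dB


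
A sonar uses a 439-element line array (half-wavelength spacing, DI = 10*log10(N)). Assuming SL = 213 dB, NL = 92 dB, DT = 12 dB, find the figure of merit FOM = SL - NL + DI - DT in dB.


Step 1: DI = 10*log10(439) = 26.42 dB
Step 2: FOM = SL - NL + DI - DT = 213 - 92 + 26.42 - 12 = 135.42

135.42 dB


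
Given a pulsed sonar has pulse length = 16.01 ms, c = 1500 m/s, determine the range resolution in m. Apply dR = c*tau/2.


dR = c*tau/2 = 1500 * 16.01e-3 / 2 = 12.0075

12.0075 m


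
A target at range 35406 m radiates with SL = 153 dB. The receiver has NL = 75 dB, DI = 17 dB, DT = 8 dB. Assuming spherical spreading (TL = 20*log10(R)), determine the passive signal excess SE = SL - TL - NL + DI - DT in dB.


-3.98 dB


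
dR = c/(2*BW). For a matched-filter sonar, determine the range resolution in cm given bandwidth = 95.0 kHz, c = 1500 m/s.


dR = c/(2*BW) = 1500 / (2 * 95.0e3) = 0.0079 m = 0.79 cm

0.79 cm


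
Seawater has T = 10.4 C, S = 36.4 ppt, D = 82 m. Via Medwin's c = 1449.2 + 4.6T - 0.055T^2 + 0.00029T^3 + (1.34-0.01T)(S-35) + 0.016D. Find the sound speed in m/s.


c = 1449.2 + 4.6*10.4 - 0.055*10.4^2 + 0.00029*10.4^3 + (1.34 - 0.01*10.4)*(36.4 - 35) + 0.016*82 = 1494.46

1494.46 m/s


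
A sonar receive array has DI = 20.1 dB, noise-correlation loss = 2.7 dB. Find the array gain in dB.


17.4 dB


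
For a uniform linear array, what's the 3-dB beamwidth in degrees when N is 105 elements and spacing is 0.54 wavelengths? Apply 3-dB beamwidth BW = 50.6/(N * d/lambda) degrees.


0.89 deg


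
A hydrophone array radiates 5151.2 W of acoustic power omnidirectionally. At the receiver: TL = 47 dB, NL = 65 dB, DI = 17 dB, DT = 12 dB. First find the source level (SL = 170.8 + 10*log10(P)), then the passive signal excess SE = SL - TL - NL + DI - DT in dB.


Step 1: SL = 170.8 + 10*log10(5151.2) = 207.92 dB
Step 2: SE = SL - TL - NL + DI - DT = 207.92 - 47 - 65 + 17 - 12 = 100.92

100.92 dB


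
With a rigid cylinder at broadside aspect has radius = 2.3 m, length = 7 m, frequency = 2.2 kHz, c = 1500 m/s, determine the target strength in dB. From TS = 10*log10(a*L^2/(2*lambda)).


lambda = 1500/2200 = 0.68182 m
TS = 10*log10(2.3*7^2/(2*0.68182)) = 19.17

19.17 dB


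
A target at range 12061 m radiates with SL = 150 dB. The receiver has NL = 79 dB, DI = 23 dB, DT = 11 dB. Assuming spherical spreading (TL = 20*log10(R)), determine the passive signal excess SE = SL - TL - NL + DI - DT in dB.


Step 1: TL = 20*log10(12061) = 81.63 dB
Step 2: SE = 150 - 81.63 - 79 + 23 - 11 = 1.37

1.37 dB


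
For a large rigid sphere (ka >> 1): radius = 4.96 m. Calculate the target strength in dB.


TS = 10*log10(4.96^2 / 4) = 10*log10(6.1504) = 7.89

7.89 dB


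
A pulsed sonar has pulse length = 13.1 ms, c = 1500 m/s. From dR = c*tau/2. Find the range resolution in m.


dR = c*tau/2 = 1500 * 13.1e-3 / 2 = 9.825

9.825 m


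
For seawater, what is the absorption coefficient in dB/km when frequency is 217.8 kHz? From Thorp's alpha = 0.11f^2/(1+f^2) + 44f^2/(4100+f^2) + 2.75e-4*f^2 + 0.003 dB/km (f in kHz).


53.658 dB/km


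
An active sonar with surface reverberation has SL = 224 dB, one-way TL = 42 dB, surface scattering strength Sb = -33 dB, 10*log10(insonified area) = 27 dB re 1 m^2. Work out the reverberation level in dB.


134 dB


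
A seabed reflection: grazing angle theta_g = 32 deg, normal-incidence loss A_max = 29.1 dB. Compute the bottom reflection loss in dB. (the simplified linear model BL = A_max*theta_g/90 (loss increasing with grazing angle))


BL = A_max * theta_g / 90 = 29.1 * 32 / 90 = 10.35

10.35 dB


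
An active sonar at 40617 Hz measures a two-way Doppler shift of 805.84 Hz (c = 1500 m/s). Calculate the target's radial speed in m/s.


From fd = 2*f*v/c, v = c*fd/(2*f) = 1500 * 805.84 / (2*40617) = 14.88

14.88 m/s


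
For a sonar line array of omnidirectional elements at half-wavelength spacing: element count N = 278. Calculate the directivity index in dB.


24.44 dB


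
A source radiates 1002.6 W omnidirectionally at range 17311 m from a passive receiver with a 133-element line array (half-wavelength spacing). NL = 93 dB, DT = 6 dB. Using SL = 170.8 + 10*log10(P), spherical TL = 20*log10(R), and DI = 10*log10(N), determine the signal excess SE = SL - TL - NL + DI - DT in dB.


38.28 dB


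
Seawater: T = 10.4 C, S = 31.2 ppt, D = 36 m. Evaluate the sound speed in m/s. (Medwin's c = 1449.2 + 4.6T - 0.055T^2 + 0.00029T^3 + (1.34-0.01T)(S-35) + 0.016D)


1487.3 m/s


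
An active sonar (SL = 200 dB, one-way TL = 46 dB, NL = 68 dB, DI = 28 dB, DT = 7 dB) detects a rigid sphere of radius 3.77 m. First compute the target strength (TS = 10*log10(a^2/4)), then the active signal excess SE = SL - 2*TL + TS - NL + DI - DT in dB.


Step 1: TS = 10*log10(3.77^2/4) = 5.51 dB
Step 2: SE = SL - 2*TL + TS - NL + DI - DT = 200 - 2*46 + (5.51) - 68 + 28 - 7 = 66.51

66.51 dB


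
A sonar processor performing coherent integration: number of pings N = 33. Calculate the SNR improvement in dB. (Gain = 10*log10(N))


Gain = 10*log10(33) = 15.19

15.19 dB


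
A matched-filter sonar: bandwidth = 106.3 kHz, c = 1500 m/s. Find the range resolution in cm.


dR = c/(2*BW) = 1500 / (2 * 106.3e3) = 0.0071 m = 0.71 cm

0.71 cm


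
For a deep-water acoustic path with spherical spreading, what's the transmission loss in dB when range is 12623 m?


82.02 dB


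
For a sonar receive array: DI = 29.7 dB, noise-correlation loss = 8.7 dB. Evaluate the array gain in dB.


AG = DI - L_corr = 29.7 - 8.7 = 21.0

21.0 dB


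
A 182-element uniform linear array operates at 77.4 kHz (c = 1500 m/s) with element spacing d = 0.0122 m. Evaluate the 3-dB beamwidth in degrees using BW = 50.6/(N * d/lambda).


Step 1: lambda = 1500/77400 = 0.01938 m
Step 2: d/lambda = 0.0122/0.01938 = 0.6295
Step 3: BW = 50.6/(N * d/lambda) = 50.6/(182 * 0.6295) = 0.44

0.44 deg


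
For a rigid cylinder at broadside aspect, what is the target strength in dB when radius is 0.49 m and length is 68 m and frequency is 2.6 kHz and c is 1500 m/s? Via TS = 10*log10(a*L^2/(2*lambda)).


lambda = 1500/2600 = 0.57692 m
TS = 10*log10(0.49*68^2/(2*0.57692)) = 32.93

32.93 dB


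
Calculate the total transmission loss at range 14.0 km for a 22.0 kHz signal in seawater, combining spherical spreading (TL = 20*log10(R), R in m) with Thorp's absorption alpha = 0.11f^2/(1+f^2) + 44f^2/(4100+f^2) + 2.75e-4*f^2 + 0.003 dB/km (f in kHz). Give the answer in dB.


Step 1 (Thorp): alpha = 0.11*484.0/(1+484.0) + 44*484.0/(4100+484.0) + 2.75e-4*484.0 + 0.003 = 4.8916 dB/km
Step 2: TL_spread = 20*log10(14000) = 82.92 dB
Step 3: TL_abs = alpha*R = 4.8916 * 14.0 = 68.48 dB
Step 4: TL_total = 82.92 + 68.48 = 151.4

151.4 dB


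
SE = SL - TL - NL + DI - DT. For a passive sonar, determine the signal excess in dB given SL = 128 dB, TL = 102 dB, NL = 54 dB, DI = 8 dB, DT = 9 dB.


SE = SL - TL - NL + DI - DT = 128 - 102 - 54 + 8 - 9 = -29

-29 dB


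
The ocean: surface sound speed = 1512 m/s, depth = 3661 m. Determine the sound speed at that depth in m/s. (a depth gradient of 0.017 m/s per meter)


c = 1512 + 0.017 * 3661 = 1574.237

1574.237 m/s


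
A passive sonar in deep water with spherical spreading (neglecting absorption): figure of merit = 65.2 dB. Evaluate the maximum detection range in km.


At max range FOM = TL, so 20*log10(R) = 65.2
R = 10^(65.2/20) = 1819.7 m = 1.82 km

1.82 km


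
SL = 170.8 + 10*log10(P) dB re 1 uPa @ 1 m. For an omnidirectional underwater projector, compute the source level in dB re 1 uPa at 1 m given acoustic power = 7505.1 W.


SL = 170.8 + 10*log10(7505.1) = 170.8 + 38.75 = 209.55

209.55 dB


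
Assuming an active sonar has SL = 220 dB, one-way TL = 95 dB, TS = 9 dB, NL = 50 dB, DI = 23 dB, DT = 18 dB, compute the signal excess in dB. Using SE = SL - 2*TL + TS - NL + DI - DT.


SE = SL - 2*TL + TS - NL + DI - DT = 220 - 2*95 + (9) - 50 + 23 - 18 = -6

-6 dB


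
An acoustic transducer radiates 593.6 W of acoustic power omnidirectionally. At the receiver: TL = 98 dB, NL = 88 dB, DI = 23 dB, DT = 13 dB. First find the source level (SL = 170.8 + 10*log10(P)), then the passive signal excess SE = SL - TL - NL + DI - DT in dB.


Step 1: SL = 170.8 + 10*log10(593.6) = 198.53 dB
Step 2: SE = SL - TL - NL + DI - DT = 198.53 - 98 - 88 + 23 - 13 = 22.53

22.53 dB


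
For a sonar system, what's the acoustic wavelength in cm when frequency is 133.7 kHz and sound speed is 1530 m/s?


1.14 cm


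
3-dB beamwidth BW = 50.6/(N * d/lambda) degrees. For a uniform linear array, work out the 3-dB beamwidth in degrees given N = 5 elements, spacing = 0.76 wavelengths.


BW = 50.6 / (5 * 0.76) = 50.6 / 3.8 = 13.32

13.32 deg


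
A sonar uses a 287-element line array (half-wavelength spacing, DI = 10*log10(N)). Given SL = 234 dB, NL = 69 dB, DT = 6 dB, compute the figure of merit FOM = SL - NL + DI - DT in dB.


Step 1: DI = 10*log10(287) = 24.58 dB
Step 2: FOM = SL - NL + DI - DT = 234 - 69 + 24.58 - 6 = 183.58

183.58 dB


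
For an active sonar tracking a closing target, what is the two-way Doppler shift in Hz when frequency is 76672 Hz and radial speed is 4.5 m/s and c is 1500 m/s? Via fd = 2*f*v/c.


fd = 2*f*v/c = 2 * 76672 * 4.5 / 1500 = 460.03

460.03 Hz


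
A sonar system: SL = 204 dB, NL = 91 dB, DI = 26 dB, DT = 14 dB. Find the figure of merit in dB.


FOM = SL - NL + DI - DT = 204 - 91 + 26 - 14 = 125

125 dB


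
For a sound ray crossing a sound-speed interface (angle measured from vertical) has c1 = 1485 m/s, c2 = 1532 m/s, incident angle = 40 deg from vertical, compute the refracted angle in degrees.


41.54 deg
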